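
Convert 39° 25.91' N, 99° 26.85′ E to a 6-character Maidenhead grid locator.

NM99rk

Offset from 180°W / 90°S: lon 279.4475°, lat 129.4318°.
Field (20°×10°, letters A–R): 279.4475/20 → 13 → N, 129.4318/10 → 12 → M; chars NM.
Square (2°×1°, digits 0–9): 19.4475/2 → 9, 9.4318/1 → 9; chars 99.
Subsquare (5′×2.5′, letters a–x): 1.4475/0.0833333 → 17 → r, 0.4318/0.0416667 → 10 → k; chars rk.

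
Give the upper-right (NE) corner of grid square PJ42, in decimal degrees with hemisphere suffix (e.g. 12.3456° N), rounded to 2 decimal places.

Field P=15, J=9: +15·20° lon, +9·10° lat → SW at lon 120°, lat 0°.
Square 4, 2: +4·2° lon, +2·1° lat → SW at lon 128°, lat 2°.
Cell spans 2° lon × 1° lat. NE corner is SW corner plus one full cell.
latitude 3.00° N, longitude 130.00° E.

3.00° N, 130.00° E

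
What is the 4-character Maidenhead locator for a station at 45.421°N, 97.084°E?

NN85

Shift to the Maidenhead origin (180°W, 90°S): lon 277.08, lat 135.42.
Field: 277.08/20 → 13 → N, 135.42/10 → 13 → N; chars NN.
Square: 17.08/2 → 8, 5.42/1 → 5; chars 85.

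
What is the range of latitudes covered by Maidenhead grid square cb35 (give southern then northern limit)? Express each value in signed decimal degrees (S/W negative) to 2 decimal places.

Field C=2, B=1: +2·20° lon, +1·10° lat → SW at lon -140°, lat -80°.
Square 3, 5: +3·2° lon, +5·1° lat → SW at lon -134°, lat -75°.
Cell spans 2° lon × 1° lat.
south -75.00, north -74.00.

-75.00, -74.00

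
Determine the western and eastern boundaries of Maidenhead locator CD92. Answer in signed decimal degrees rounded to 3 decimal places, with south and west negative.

Field C=2, D=3: +2·20° lon, +3·10° lat → SW at lon -140°, lat -60°.
Square 9, 2: +9·2° lon, +2·1° lat → SW at lon -122°, lat -58°.
Cell spans 2° lon × 1° lat.
west -122.000, east -120.000.

-122.000, -120.000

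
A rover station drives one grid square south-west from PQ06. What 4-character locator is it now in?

Longitude square 0; −1 → -1, wraps to 9, carry into field.
Longitude field P = 15; −1 → 14 = O.
Latitude square 6; −1 → 5.

OQ95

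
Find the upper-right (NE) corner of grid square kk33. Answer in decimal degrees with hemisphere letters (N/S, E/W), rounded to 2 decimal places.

Field K=10, K=10: +10·20° lon, +10·10° lat → SW at lon 20°, lat 10°.
Square 3, 3: +3·2° lon, +3·1° lat → SW at lon 26°, lat 13°.
Cell spans 2° lon × 1° lat. NE corner is SW corner plus one full cell.
latitude 14.00° N, longitude 28.00° E.

14.00° N, 28.00° E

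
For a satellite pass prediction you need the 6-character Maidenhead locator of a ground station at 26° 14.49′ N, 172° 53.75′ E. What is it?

Offset from 180°W / 90°S: lon 352.8958°, lat 116.2415°.
Field: 352.8958/20 → 17 → R, 116.2415/10 → 11 → L; chars RL.
Square: 12.8958/2 → 6, 6.2415/1 → 6; chars 66.
Subsquare: 0.8958/0.0833333 → 10 → k, 0.2415/0.0416667 → 5 → f; chars kf.

RL66kf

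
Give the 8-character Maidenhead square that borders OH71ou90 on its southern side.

Latitude extended square 0; −1 → -1, wraps to 9, carry into subsquare.
Latitude subsquare u = 20; −1 → 19 = t.
The longitude characters are unchanged.

OH71ot99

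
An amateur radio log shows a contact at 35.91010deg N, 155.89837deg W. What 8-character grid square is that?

Add 180° to longitude and 90° to latitude: 24.10163, 125.91010.
Field: lon ⌊24.10163/20⌋ = 1 → B; lat ⌊125.91010/10⌋ = 12 → M.
Square: lon ⌊4.10163/2⌋ = 2; lat ⌊5.91010/1⌋ = 5.
Subsquare: lon ⌊0.10163/0.0833333⌋ = 1 → b; lat ⌊0.91010/0.0416667⌋ = 21 → v.
Extended square: lon ⌊0.01830/0.00833333⌋ = 2; lat ⌊0.03510/0.00416667⌋ = 8.

BM25bv28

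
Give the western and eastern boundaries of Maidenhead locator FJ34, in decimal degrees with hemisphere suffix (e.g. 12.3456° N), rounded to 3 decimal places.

74.000° W, 72.000° W

Field F=5, J=9: +5·20° lon, +9·10° lat → SW at lon -80°, lat 0°.
Square 3, 4: +3·2° lon, +4·1° lat → SW at lon -74°, lat 4°.
Cell spans 2° lon × 1° lat.
west 74.000° W, east 72.000° W.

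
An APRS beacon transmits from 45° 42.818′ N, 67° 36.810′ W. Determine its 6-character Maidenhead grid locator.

FN65er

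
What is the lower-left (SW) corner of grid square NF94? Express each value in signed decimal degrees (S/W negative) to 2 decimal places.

-36.00, 98.00

Field N=13, F=5: +13·20° lon, +5·10° lat → SW at lon 80°, lat -40°.
Square 9, 4: +9·2° lon, +4·1° lat → SW at lon 98°, lat -36°.
latitude -36.00, longitude 98.00.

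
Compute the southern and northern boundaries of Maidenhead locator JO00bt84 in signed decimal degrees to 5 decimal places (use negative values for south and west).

50.80833, 50.81250

Field J=9, O=14: +9·20° lon, +14·10° lat → SW at lon 0°, lat 50°.
Square 0, 0: +0·2° lon, +0·1° lat → SW at lon 0°, lat 50°.
Subsquare b=1, t=19: +1·0.0833333° lon, +19·0.0416667° lat → SW at lon 0.0833333°, lat 50.7917°.
Extended square 8, 4: +8·0.00833333° lon, +4·0.00416667° lat → SW at lon 0.15°, lat 50.8083°.
Cell spans 0.00833333° lon × 0.00416667° lat.
south 50.80833, north 50.81250.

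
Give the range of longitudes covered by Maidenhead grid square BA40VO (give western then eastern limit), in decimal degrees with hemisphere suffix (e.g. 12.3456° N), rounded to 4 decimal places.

Field B=1, A=0: +1·20° lon, +0·10° lat → SW at lon -160°, lat -90°.
Square 4, 0: +4·2° lon, +0·1° lat → SW at lon -152°, lat -90°.
Subsquare v=21, o=14: +21·0.0833333° lon, +14·0.0416667° lat → SW at lon -150.25°, lat -89.4167°.
Cell spans 0.0833333° lon × 0.0416667° lat.
west 150.2500° W, east 150.1667° W.

150.2500° W, 150.1667° W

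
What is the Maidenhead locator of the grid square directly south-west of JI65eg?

JI65df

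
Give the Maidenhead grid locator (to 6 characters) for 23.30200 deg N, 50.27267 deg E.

LL53dh

Offset from 180°W / 90°S: lon 230.2727°, lat 113.3020°.
Field: 230.2727/20 → 11 → L, 113.3020/10 → 11 → L; chars LL.
Square: 10.2727/2 → 5, 3.3020/1 → 3; chars 53.
Subsquare: 0.2727/0.0833333 → 3 → d, 0.3020/0.0416667 → 7 → h; chars dh.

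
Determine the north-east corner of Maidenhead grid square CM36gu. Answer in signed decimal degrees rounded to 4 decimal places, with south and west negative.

Field C=2, M=12: +2·20° lon, +12·10° lat → SW at lon -140°, lat 30°.
Square 3, 6: +3·2° lon, +6·1° lat → SW at lon -134°, lat 36°.
Subsquare g=6, u=20: +6·0.0833333° lon, +20·0.0416667° lat → SW at lon -133.5°, lat 36.8333°.
Cell spans 0.0833333° lon × 0.0416667° lat. NE corner is SW corner plus one full cell.
latitude 36.8750, longitude -133.4167.

36.8750, -133.4167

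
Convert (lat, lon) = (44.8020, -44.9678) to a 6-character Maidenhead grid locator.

GN74mt

Offset from 180°W / 90°S: lon 135.0322°, lat 134.8020°.
Field: lon ⌊135.0322/20⌋ = 6 → G; lat ⌊134.8020/10⌋ = 13 → N.
Square: lon ⌊15.0322/2⌋ = 7; lat ⌊4.8020/1⌋ = 4.
Subsquare: lon ⌊1.0322/0.0833333⌋ = 12 → m; lat ⌊0.8020/0.0416667⌋ = 19 → t.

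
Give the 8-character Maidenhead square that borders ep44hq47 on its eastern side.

EP44hq57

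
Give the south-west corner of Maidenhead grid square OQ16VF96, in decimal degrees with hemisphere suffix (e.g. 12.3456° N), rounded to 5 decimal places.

76.23333° N, 103.82500° E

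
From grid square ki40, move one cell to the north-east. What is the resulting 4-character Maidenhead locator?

KI51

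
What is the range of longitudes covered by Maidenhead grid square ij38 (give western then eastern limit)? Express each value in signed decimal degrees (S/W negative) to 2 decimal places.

-14.00, -12.00

Field I=8, J=9: +8·20° lon, +9·10° lat → SW at lon -20°, lat 0°.
Square 3, 8: +3·2° lon, +8·1° lat → SW at lon -14°, lat 8°.
Cell spans 2° lon × 1° lat.
west -14.00, east -12.00.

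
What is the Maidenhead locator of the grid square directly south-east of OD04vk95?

OD04wk04

Longitude extended square 9; +1 → 10, wraps to 0, carry into subsquare.
Longitude subsquare v = 21; +1 → 22 = w.
Latitude extended square 5; −1 → 4.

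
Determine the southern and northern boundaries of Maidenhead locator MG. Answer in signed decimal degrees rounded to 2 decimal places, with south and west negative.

Field M=12, G=6: +12·20° lon, +6·10° lat → SW at lon 60°, lat -30°.
Cell spans 20° lon × 10° lat.
south -30.00, north -20.00.

-30.00, -20.00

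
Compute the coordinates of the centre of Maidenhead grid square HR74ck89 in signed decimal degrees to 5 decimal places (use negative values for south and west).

Field H=7, R=17: +7·20° lon, +17·10° lat → SW at lon -40°, lat 80°.
Square 7, 4: +7·2° lon, +4·1° lat → SW at lon -26°, lat 84°.
Subsquare c=2, k=10: +2·0.0833333° lon, +10·0.0416667° lat → SW at lon -25.8333°, lat 84.4167°.
Extended square 8, 9: +8·0.00833333° lon, +9·0.00416667° lat → SW at lon -25.7667°, lat 84.4542°.
Cell spans 0.00833333° lon × 0.00416667° lat. Centre is SW corner plus half of each.
latitude 84.45625, longitude -25.76250.

84.45625, -25.76250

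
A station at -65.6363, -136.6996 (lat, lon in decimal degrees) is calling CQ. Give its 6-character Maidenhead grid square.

CC14pi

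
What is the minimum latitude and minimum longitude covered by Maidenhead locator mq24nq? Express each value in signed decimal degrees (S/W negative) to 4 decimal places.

74.6667, 65.0833

Field M=12, Q=16: +12·20° lon, +16·10° lat → SW at lon 60°, lat 70°.
Square 2, 4: +2·2° lon, +4·1° lat → SW at lon 64°, lat 74°.
Subsquare n=13, q=16: +13·0.0833333° lon, +16·0.0416667° lat → SW at lon 65.0833°, lat 74.6667°.
latitude 74.6667, longitude 65.0833.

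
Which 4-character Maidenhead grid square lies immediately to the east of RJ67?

Longitude square 6; +1 → 7.
The latitude characters are unchanged.

RJ77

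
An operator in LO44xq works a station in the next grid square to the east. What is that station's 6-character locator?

LO54aq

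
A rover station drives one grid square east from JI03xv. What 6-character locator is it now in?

Longitude subsquare x = 23; +1 → 24, wraps to 0 = a, carry into square.
Longitude square 0; +1 → 1.
The latitude characters are unchanged.

JI13av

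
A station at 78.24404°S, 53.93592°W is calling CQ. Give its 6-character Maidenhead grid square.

GB31as

Add 180° to longitude and 90° to latitude: 126.0641, 11.7560.
Field: lon ⌊126.0641/20⌋ = 6 → G; lat ⌊11.7560/10⌋ = 1 → B.
Square: lon ⌊6.0641/2⌋ = 3; lat ⌊1.7560/1⌋ = 1.
Subsquare: lon ⌊0.0641/0.0833333⌋ = 0 → a; lat ⌊0.7560/0.0416667⌋ = 18 → s.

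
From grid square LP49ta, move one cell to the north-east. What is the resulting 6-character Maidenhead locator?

Longitude subsquare t = 19; +1 → 20 = u.
Latitude subsquare a = 0; +1 → 1 = b.

LP49ub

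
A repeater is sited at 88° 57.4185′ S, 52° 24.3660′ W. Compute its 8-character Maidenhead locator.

GA31tb10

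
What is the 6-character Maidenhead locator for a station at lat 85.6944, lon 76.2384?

Add 180° to longitude and 90° to latitude: 256.2384, 175.6944.
Field (20°×10°, letters A–R): 256.2384/20 → 12 → M, 175.6944/10 → 17 → R; chars MR.
Square (2°×1°, digits 0–9): 16.2384/2 → 8, 5.6944/1 → 5; chars 85.
Subsquare (5′×2.5′, letters a–x): 0.2384/0.0833333 → 2 → c, 0.6944/0.0416667 → 16 → q; chars cq.

MR85cq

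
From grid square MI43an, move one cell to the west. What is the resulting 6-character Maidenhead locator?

MI33xn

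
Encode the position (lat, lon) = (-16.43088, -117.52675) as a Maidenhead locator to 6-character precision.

DH13fn

Offset from 180°W / 90°S: lon 62.4732°, lat 73.5691°.
Field: lon ⌊62.4732/20⌋ = 3 → D; lat ⌊73.5691/10⌋ = 7 → H.
Square: lon ⌊2.4732/2⌋ = 1; lat ⌊3.5691/1⌋ = 3.
Subsquare: lon ⌊0.4732/0.0833333⌋ = 5 → f; lat ⌊0.5691/0.0416667⌋ = 13 → n.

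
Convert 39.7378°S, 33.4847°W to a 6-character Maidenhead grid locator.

Offset from 180°W / 90°S: lon 146.5153°, lat 50.2622°.
Field: 146.5153/20 → 7 → H, 50.2622/10 → 5 → F; chars HF.
Square: 6.5153/2 → 3, 0.2622/1 → 0; chars 30.
Subsquare: 0.5153/0.0833333 → 6 → g, 0.2622/0.0416667 → 6 → g; chars gg.

HF30gg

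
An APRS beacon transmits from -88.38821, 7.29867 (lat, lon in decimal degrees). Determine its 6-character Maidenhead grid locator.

JA31po

Add 180° to longitude and 90° to latitude: 187.2987, 1.6118.
Field: 187.2987/20 → 9 → J, 1.6118/10 → 0 → A; chars JA.
Square: 7.2987/2 → 3, 1.6118/1 → 1; chars 31.
Subsquare: 1.2987/0.0833333 → 15 → p, 0.6118/0.0416667 → 14 → o; chars po.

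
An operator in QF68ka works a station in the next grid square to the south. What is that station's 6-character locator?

QF67kx

Latitude subsquare a = 0; −1 → -1, wraps to 23 = x, carry into square.
Latitude square 8; −1 → 7.
The longitude characters are unchanged.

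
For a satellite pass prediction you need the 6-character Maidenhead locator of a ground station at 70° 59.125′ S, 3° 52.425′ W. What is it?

IB89ba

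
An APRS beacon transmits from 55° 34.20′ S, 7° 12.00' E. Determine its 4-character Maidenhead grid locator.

JD34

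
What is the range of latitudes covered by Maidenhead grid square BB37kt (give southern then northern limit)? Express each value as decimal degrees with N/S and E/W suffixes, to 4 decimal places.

Field B=1, B=1: +1·20° lon, +1·10° lat → SW at lon -160°, lat -80°.
Square 3, 7: +3·2° lon, +7·1° lat → SW at lon -154°, lat -73°.
Subsquare k=10, t=19: +10·0.0833333° lon, +19·0.0416667° lat → SW at lon -153.167°, lat -72.2083°.
Cell spans 0.0833333° lon × 0.0416667° lat.
south 72.2083° S, north 72.1667° S.

72.2083° S, 72.1667° S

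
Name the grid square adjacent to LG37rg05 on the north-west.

LG37qg96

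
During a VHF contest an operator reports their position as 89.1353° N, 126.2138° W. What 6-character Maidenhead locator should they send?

CR69vd

Add 180° to longitude and 90° to latitude: 53.7862, 179.1353.
Field: 53.7862/20 → 2 → C, 179.1353/10 → 17 → R; chars CR.
Square: 13.7862/2 → 6, 9.1353/1 → 9; chars 69.
Subsquare: 1.7862/0.0833333 → 21 → v, 0.1353/0.0416667 → 3 → d; chars vd.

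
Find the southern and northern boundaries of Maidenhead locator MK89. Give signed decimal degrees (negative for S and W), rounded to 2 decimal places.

19.00, 20.00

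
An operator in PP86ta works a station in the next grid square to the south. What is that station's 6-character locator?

PP85tx

Latitude subsquare a = 0; −1 → -1, wraps to 23 = x, carry into square.
Latitude square 6; −1 → 5.
The longitude characters are unchanged.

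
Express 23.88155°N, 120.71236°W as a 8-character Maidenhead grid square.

Offset from 180°W / 90°S: lon 59.28764°, lat 113.88155°.
Field: 59.28764/20 → 2 → C, 113.88155/10 → 11 → L; chars CL.
Square: 19.28764/2 → 9, 3.88155/1 → 3; chars 93.
Subsquare: 1.28764/0.0833333 → 15 → p, 0.88155/0.0416667 → 21 → v; chars pv.
Extended square: 0.03764/0.00833333 → 4, 0.00655/0.00416667 → 1; chars 41.

CL93pv41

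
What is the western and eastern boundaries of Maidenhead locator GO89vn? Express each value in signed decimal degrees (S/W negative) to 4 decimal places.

Field G=6, O=14: +6·20° lon, +14·10° lat → SW at lon -60°, lat 50°.
Square 8, 9: +8·2° lon, +9·1° lat → SW at lon -44°, lat 59°.
Subsquare v=21, n=13: +21·0.0833333° lon, +13·0.0416667° lat → SW at lon -42.25°, lat 59.5417°.
Cell spans 0.0833333° lon × 0.0416667° lat.
west -42.2500, east -42.1667.

-42.2500, -42.1667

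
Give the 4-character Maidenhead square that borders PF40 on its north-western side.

PF31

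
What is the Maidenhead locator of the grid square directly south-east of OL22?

OL31

Longitude square 2; +1 → 3.
Latitude square 2; −1 → 1.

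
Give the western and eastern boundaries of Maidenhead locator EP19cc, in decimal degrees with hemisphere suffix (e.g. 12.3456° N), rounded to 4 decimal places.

97.8333° W, 97.7500° W

Field E=4, P=15: +4·20° lon, +15·10° lat → SW at lon -100°, lat 60°.
Square 1, 9: +1·2° lon, +9·1° lat → SW at lon -98°, lat 69°.
Subsquare c=2, c=2: +2·0.0833333° lon, +2·0.0416667° lat → SW at lon -97.8333°, lat 69.0833°.
Cell spans 0.0833333° lon × 0.0416667° lat.
west 97.8333° W, east 97.7500° W.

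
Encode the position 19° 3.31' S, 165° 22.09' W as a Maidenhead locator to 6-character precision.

Offset from 180°W / 90°S: lon 14.6318°, lat 70.9448°.
Field: lon ⌊14.6318/20⌋ = 0 → A; lat ⌊70.9448/10⌋ = 7 → H.
Square: lon ⌊14.6318/2⌋ = 7; lat ⌊0.9448/1⌋ = 0.
Subsquare: lon ⌊0.6318/0.0833333⌋ = 7 → h; lat ⌊0.9448/0.0416667⌋ = 22 → w.

AH70hw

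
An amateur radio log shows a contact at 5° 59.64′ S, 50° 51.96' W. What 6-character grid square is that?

GI44na

Shift to the Maidenhead origin (180°W, 90°S): lon 129.1340, lat 84.0060.
Field: lon ⌊129.1340/20⌋ = 6 → G; lat ⌊84.0060/10⌋ = 8 → I.
Square: lon ⌊9.1340/2⌋ = 4; lat ⌊4.0060/1⌋ = 4.
Subsquare: lon ⌊1.1340/0.0833333⌋ = 13 → n; lat ⌊0.0060/0.0416667⌋ = 0 → a.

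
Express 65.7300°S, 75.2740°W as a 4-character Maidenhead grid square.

FC24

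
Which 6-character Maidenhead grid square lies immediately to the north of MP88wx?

Latitude subsquare x = 23; +1 → 24, wraps to 0 = a, carry into square.
Latitude square 8; +1 → 9.
The longitude characters are unchanged.

MP89wa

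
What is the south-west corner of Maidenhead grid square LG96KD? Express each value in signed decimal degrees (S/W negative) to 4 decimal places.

-23.8750, 58.8333

Field L=11, G=6: +11·20° lon, +6·10° lat → SW at lon 40°, lat -30°.
Square 9, 6: +9·2° lon, +6·1° lat → SW at lon 58°, lat -24°.
Subsquare k=10, d=3: +10·0.0833333° lon, +3·0.0416667° lat → SW at lon 58.8333°, lat -23.875°.
latitude -23.8750, longitude 58.8333.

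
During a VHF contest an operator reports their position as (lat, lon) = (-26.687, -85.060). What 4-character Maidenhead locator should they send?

Offset from 180°W / 90°S: lon 94.94°, lat 63.31°.
Field (20°×10°, letters A–R): lon ⌊94.94/20⌋ = 4 → E; lat ⌊63.31/10⌋ = 6 → G.
Square (2°×1°, digits 0–9): lon ⌊14.94/2⌋ = 7; lat ⌊3.31/1⌋ = 3.

EG73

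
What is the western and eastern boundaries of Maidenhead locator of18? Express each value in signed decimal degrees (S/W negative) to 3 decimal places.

102.000, 104.000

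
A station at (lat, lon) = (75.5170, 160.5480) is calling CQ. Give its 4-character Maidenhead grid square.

Offset from 180°W / 90°S: lon 340.55°, lat 165.52°.
Field: lon ⌊340.55/20⌋ = 17 → R; lat ⌊165.52/10⌋ = 16 → Q.
Square: lon ⌊0.55/2⌋ = 0; lat ⌊5.52/1⌋ = 5.

RQ05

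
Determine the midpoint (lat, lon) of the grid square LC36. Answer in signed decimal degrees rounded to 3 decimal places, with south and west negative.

Field L=11, C=2: +11·20° lon, +2·10° lat → SW at lon 40°, lat -70°.
Square 3, 6: +3·2° lon, +6·1° lat → SW at lon 46°, lat -64°.
Cell spans 2° lon × 1° lat. Centre is SW corner plus half of each.
latitude -63.500, longitude 47.000.

-63.500, 47.000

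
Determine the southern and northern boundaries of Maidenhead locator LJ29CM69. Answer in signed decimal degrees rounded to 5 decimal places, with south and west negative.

9.53750, 9.54167

Field L=11, J=9: +11·20° lon, +9·10° lat → SW at lon 40°, lat 0°.
Square 2, 9: +2·2° lon, +9·1° lat → SW at lon 44°, lat 9°.
Subsquare c=2, m=12: +2·0.0833333° lon, +12·0.0416667° lat → SW at lon 44.1667°, lat 9.5°.
Extended square 6, 9: +6·0.00833333° lon, +9·0.00416667° lat → SW at lon 44.2167°, lat 9.5375°.
Cell spans 0.00833333° lon × 0.00416667° lat.
south 9.53750, north 9.54167.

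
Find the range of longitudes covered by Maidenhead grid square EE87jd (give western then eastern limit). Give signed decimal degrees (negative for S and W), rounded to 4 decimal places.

Field E=4, E=4: +4·20° lon, +4·10° lat → SW at lon -100°, lat -50°.
Square 8, 7: +8·2° lon, +7·1° lat → SW at lon -84°, lat -43°.
Subsquare j=9, d=3: +9·0.0833333° lon, +3·0.0416667° lat → SW at lon -83.25°, lat -42.875°.
Cell spans 0.0833333° lon × 0.0416667° lat.
west -83.2500, east -83.1667.

-83.2500, -83.1667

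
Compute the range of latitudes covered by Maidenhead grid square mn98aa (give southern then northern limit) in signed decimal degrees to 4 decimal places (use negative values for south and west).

Field M=12, N=13: +12·20° lon, +13·10° lat → SW at lon 60°, lat 40°.
Square 9, 8: +9·2° lon, +8·1° lat → SW at lon 78°, lat 48°.
Subsquare a=0, a=0: +0·0.0833333° lon, +0·0.0416667° lat → SW at lon 78°, lat 48°.
Cell spans 0.0833333° lon × 0.0416667° lat.
south 48.0000, north 48.0417.

48.0000, 48.0417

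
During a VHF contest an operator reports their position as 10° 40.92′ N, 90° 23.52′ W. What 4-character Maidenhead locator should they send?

Add 180° to longitude and 90° to latitude: 89.61, 100.68.
Field: 89.61/20 → 4 → E, 100.68/10 → 10 → K; chars EK.
Square: 9.61/2 → 4, 0.68/1 → 0; chars 40.

EK40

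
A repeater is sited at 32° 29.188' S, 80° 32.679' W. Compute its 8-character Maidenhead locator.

EF97rm43

Add 180° to longitude and 90° to latitude: 99.45535, 57.51353.
Field (20°×10°, letters A–R): 99.45535/20 → 4 → E, 57.51353/10 → 5 → F; chars EF.
Square (2°×1°, digits 0–9): 19.45535/2 → 9, 7.51353/1 → 7; chars 97.
Subsquare (5′×2.5′, letters a–x): 1.45535/0.0833333 → 17 → r, 0.51353/0.0416667 → 12 → m; chars rm.
Extended square (30″×15″, digits 0–9): 0.03868/0.00833333 → 4, 0.01353/0.00416667 → 3; chars 43.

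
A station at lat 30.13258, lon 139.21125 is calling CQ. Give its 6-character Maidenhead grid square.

PM90od

Add 180° to longitude and 90° to latitude: 319.2113, 120.1326.
Field: 319.2113/20 → 15 → P, 120.1326/10 → 12 → M; chars PM.
Square: 19.2113/2 → 9, 0.1326/1 → 0; chars 90.
Subsquare: 1.2113/0.0833333 → 14 → o, 0.1326/0.0416667 → 3 → d; chars od.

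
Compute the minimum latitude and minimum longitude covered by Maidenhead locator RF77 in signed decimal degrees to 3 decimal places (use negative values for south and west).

Field R=17, F=5: +17·20° lon, +5·10° lat → SW at lon 160°, lat -40°.
Square 7, 7: +7·2° lon, +7·1° lat → SW at lon 174°, lat -33°.
latitude -33.000, longitude 174.000.

-33.000, 174.000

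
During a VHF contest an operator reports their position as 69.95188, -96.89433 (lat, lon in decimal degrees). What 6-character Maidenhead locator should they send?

Offset from 180°W / 90°S: lon 83.1057°, lat 159.9519°.
Field: lon ⌊83.1057/20⌋ = 4 → E; lat ⌊159.9519/10⌋ = 15 → P.
Square: lon ⌊3.1057/2⌋ = 1; lat ⌊9.9519/1⌋ = 9.
Subsquare: lon ⌊1.1057/0.0833333⌋ = 13 → n; lat ⌊0.9519/0.0416667⌋ = 22 → w.

EP19nw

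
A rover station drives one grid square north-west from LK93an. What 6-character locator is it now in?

LK83xo

Longitude subsquare a = 0; −1 → -1, wraps to 23 = x, carry into square.
Longitude square 9; −1 → 8.
Latitude subsquare n = 13; +1 → 14 = o.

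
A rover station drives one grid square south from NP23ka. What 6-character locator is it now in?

Latitude subsquare a = 0; −1 → -1, wraps to 23 = x, carry into square.
Latitude square 3; −1 → 2.
The longitude characters are unchanged.

NP22kx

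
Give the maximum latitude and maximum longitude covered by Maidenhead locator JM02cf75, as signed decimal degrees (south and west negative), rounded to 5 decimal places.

32.23333, 0.23333

Field J=9, M=12: +9·20° lon, +12·10° lat → SW at lon 0°, lat 30°.
Square 0, 2: +0·2° lon, +2·1° lat → SW at lon 0°, lat 32°.
Subsquare c=2, f=5: +2·0.0833333° lon, +5·0.0416667° lat → SW at lon 0.166667°, lat 32.2083°.
Extended square 7, 5: +7·0.00833333° lon, +5·0.00416667° lat → SW at lon 0.225°, lat 32.2292°.
Cell spans 0.00833333° lon × 0.00416667° lat. NE corner is SW corner plus one full cell.
latitude 32.23333, longitude 0.23333.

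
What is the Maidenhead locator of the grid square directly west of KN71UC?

Longitude subsquare u = 20; −1 → 19 = t.
The latitude characters are unchanged.

KN71tc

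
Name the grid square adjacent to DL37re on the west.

DL37qe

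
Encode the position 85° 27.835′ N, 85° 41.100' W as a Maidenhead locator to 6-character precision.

Add 180° to longitude and 90° to latitude: 94.3150, 175.4639.
Field: 94.3150/20 → 4 → E, 175.4639/10 → 17 → R; chars ER.
Square: 14.3150/2 → 7, 5.4639/1 → 5; chars 75.
Subsquare: 0.3150/0.0833333 → 3 → d, 0.4639/0.0416667 → 11 → l; chars dl.

ER75dl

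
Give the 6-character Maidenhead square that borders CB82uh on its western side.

CB82th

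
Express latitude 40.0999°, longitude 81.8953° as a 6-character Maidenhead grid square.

NN00wc

Shift to the Maidenhead origin (180°W, 90°S): lon 261.8953, lat 130.0999.
Field: 261.8953/20 → 13 → N, 130.0999/10 → 13 → N; chars NN.
Square: 1.8953/2 → 0, 0.0999/1 → 0; chars 00.
Subsquare: 1.8953/0.0833333 → 22 → w, 0.0999/0.0416667 → 2 → c; chars wc.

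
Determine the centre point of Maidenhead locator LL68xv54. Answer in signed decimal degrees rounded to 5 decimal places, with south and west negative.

Field L=11, L=11: +11·20° lon, +11·10° lat → SW at lon 40°, lat 20°.
Square 6, 8: +6·2° lon, +8·1° lat → SW at lon 52°, lat 28°.
Subsquare x=23, v=21: +23·0.0833333° lon, +21·0.0416667° lat → SW at lon 53.9167°, lat 28.875°.
Extended square 5, 4: +5·0.00833333° lon, +4·0.00416667° lat → SW at lon 53.9583°, lat 28.8917°.
Cell spans 0.00833333° lon × 0.00416667° lat. Centre is SW corner plus half of each.
latitude 28.89375, longitude 53.96250.

28.89375, 53.96250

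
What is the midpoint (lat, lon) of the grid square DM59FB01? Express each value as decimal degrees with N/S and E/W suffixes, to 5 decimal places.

Field D=3, M=12: +3·20° lon, +12·10° lat → SW at lon -120°, lat 30°.
Square 5, 9: +5·2° lon, +9·1° lat → SW at lon -110°, lat 39°.
Subsquare f=5, b=1: +5·0.0833333° lon, +1·0.0416667° lat → SW at lon -109.583°, lat 39.0417°.
Extended square 0, 1: +0·0.00833333° lon, +1·0.00416667° lat → SW at lon -109.583°, lat 39.0458°.
Cell spans 0.00833333° lon × 0.00416667° lat. Centre is SW corner plus half of each.
latitude 39.04792° N, longitude 109.57917° W.

39.04792° N, 109.57917° W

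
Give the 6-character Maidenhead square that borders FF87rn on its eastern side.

FF87sn

Longitude subsquare r = 17; +1 → 18 = s.
The latitude characters are unchanged.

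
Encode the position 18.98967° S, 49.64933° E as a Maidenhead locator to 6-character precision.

Offset from 180°W / 90°S: lon 229.6493°, lat 71.0103°.
Field (20°×10°, letters A–R): lon ⌊229.6493/20⌋ = 11 → L; lat ⌊71.0103/10⌋ = 7 → H.
Square (2°×1°, digits 0–9): lon ⌊9.6493/2⌋ = 4; lat ⌊1.0103/1⌋ = 1.
Subsquare (5′×2.5′, letters a–x): lon ⌊1.6493/0.0833333⌋ = 19 → t; lat ⌊0.0103/0.0416667⌋ = 0 → a.

LH41ta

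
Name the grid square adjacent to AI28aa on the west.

Longitude subsquare a = 0; −1 → -1, wraps to 23 = x, carry into square.
Longitude square 2; −1 → 1.
The latitude characters are unchanged.

AI18xa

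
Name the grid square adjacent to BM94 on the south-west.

BM83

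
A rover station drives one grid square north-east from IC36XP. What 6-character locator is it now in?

IC46aq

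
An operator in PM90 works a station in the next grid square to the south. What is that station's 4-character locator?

PL99

Latitude square 0; −1 → -1, wraps to 9, carry into field.
Latitude field M = 12; −1 → 11 = L.
The longitude characters are unchanged.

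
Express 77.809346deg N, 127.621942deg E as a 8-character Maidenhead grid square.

Shift to the Maidenhead origin (180°W, 90°S): lon 307.62194, lat 167.80935.
Field: lon ⌊307.62194/20⌋ = 15 → P; lat ⌊167.80935/10⌋ = 16 → Q.
Square: lon ⌊7.62194/2⌋ = 3; lat ⌊7.80935/1⌋ = 7.
Subsquare: lon ⌊1.62194/0.0833333⌋ = 19 → t; lat ⌊0.80935/0.0416667⌋ = 19 → t.
Extended square: lon ⌊0.03861/0.00833333⌋ = 4; lat ⌊0.01768/0.00416667⌋ = 4.

PQ37tt44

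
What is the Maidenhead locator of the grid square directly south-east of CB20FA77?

Longitude extended square 7; +1 → 8.
Latitude extended square 7; −1 → 6.

CB20fa86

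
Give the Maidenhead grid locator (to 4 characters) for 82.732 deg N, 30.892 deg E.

Offset from 180°W / 90°S: lon 210.89°, lat 172.73°.
Field: 210.89/20 → 10 → K, 172.73/10 → 17 → R; chars KR.
Square: 10.89/2 → 5, 2.73/1 → 2; chars 52.

KR52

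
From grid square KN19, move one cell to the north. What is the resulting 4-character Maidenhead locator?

KO10

Latitude square 9; +1 → 10, wraps to 0, carry into field.
Latitude field N = 13; +1 → 14 = O.
The longitude characters are unchanged.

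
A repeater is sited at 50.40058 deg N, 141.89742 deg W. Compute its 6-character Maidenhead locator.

BO90bj

Offset from 180°W / 90°S: lon 38.1026°, lat 140.4006°.
Field (20°×10°, letters A–R): lon ⌊38.1026/20⌋ = 1 → B; lat ⌊140.4006/10⌋ = 14 → O.
Square (2°×1°, digits 0–9): lon ⌊18.1026/2⌋ = 9; lat ⌊0.4006/1⌋ = 0.
Subsquare (5′×2.5′, letters a–x): lon ⌊0.1026/0.0833333⌋ = 1 → b; lat ⌊0.4006/0.0416667⌋ = 9 → j.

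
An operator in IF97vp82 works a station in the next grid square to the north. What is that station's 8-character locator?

Latitude extended square 2; +1 → 3.
The longitude characters are unchanged.

IF97vp83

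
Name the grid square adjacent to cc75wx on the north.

Latitude subsquare x = 23; +1 → 24, wraps to 0 = a, carry into square.
Latitude square 5; +1 → 6.
The longitude characters are unchanged.

CC76wa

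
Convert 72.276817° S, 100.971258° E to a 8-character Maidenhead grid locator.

Add 180° to longitude and 90° to latitude: 280.97126, 17.72318.
Field: 280.97126/20 → 14 → O, 17.72318/10 → 1 → B; chars OB.
Square: 0.97126/2 → 0, 7.72318/1 → 7; chars 07.
Subsquare: 0.97126/0.0833333 → 11 → l, 0.72318/0.0416667 → 17 → r; chars lr.
Extended square: 0.05459/0.00833333 → 6, 0.01485/0.00416667 → 3; chars 63.

OB07lr63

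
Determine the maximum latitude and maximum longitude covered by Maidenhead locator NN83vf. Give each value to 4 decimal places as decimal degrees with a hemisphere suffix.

Field N=13, N=13: +13·20° lon, +13·10° lat → SW at lon 80°, lat 40°.
Square 8, 3: +8·2° lon, +3·1° lat → SW at lon 96°, lat 43°.
Subsquare v=21, f=5: +21·0.0833333° lon, +5·0.0416667° lat → SW at lon 97.75°, lat 43.2083°.
Cell spans 0.0833333° lon × 0.0416667° lat. NE corner is SW corner plus one full cell.
latitude 43.2500° N, longitude 97.8333° E.

43.2500° N, 97.8333° E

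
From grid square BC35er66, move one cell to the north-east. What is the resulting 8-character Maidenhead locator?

BC35er77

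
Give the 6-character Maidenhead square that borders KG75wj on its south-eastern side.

Longitude subsquare w = 22; +1 → 23 = x.
Latitude subsquare j = 9; −1 → 8 = i.

KG75xi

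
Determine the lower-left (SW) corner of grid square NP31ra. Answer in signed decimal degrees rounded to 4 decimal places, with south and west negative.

Field N=13, P=15: +13·20° lon, +15·10° lat → SW at lon 80°, lat 60°.
Square 3, 1: +3·2° lon, +1·1° lat → SW at lon 86°, lat 61°.
Subsquare r=17, a=0: +17·0.0833333° lon, +0·0.0416667° lat → SW at lon 87.4167°, lat 61°.
latitude 61.0000, longitude 87.4167.

61.0000, 87.4167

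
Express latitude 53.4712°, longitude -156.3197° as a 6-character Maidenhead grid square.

Offset from 180°W / 90°S: lon 23.6803°, lat 143.4712°.
Field: 23.6803/20 → 1 → B, 143.4712/10 → 14 → O; chars BO.
Square: 3.6803/2 → 1, 3.4712/1 → 3; chars 13.
Subsquare: 1.6803/0.0833333 → 20 → u, 0.4712/0.0416667 → 11 → l; chars ul.

BO13ul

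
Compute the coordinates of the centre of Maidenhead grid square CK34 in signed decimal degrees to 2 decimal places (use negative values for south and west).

14.50, -133.00

Field C=2, K=10: +2·20° lon, +10·10° lat → SW at lon -140°, lat 10°.
Square 3, 4: +3·2° lon, +4·1° lat → SW at lon -134°, lat 14°.
Cell spans 2° lon × 1° lat. Centre is SW corner plus half of each.
latitude 14.50, longitude -133.00.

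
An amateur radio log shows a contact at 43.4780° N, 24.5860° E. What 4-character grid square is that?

KN23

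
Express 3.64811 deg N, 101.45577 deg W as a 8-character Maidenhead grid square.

DJ93gp55

Offset from 180°W / 90°S: lon 78.54423°, lat 93.64811°.
Field: lon ⌊78.54423/20⌋ = 3 → D; lat ⌊93.64811/10⌋ = 9 → J.
Square: lon ⌊18.54423/2⌋ = 9; lat ⌊3.64811/1⌋ = 3.
Subsquare: lon ⌊0.54423/0.0833333⌋ = 6 → g; lat ⌊0.64811/0.0416667⌋ = 15 → p.
Extended square: lon ⌊0.04423/0.00833333⌋ = 5; lat ⌊0.02311/0.00416667⌋ = 5.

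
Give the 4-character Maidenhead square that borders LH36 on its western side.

Longitude square 3; −1 → 2.
The latitude characters are unchanged.

LH26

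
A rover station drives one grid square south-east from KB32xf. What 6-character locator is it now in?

Longitude subsquare x = 23; +1 → 24, wraps to 0 = a, carry into square.
Longitude square 3; +1 → 4.
Latitude subsquare f = 5; −1 → 4 = e.

KB42ae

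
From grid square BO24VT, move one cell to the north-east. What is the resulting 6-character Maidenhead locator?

Longitude subsquare v = 21; +1 → 22 = w.
Latitude subsquare t = 19; +1 → 20 = u.

BO24wu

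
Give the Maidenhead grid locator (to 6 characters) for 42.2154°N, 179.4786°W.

Add 180° to longitude and 90° to latitude: 0.5214, 132.2154.
Field: 0.5214/20 → 0 → A, 132.2154/10 → 13 → N; chars AN.
Square: 0.5214/2 → 0, 2.2154/1 → 2; chars 02.
Subsquare: 0.5214/0.0833333 → 6 → g, 0.2154/0.0416667 → 5 → f; chars gf.

AN02gf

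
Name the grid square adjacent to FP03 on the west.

Longitude square 0; −1 → -1, wraps to 9, carry into field.
Longitude field F = 5; −1 → 4 = E.
The latitude characters are unchanged.

EP93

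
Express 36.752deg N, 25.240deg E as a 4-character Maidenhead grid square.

Add 180° to longitude and 90° to latitude: 205.24, 126.75.
Field: 205.24/20 → 10 → K, 126.75/10 → 12 → M; chars KM.
Square: 5.24/2 → 2, 6.75/1 → 6; chars 26.

KM26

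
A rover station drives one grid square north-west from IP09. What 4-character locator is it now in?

HQ90

Longitude square 0; −1 → -1, wraps to 9, carry into field.
Longitude field I = 8; −1 → 7 = H.
Latitude square 9; +1 → 10, wraps to 0, carry into field.
Latitude field P = 15; +1 → 16 = Q.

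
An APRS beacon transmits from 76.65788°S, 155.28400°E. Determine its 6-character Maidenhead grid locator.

QB73pi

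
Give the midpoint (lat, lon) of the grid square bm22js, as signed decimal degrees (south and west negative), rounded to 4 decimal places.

32.7708, -155.2083

Field B=1, M=12: +1·20° lon, +12·10° lat → SW at lon -160°, lat 30°.
Square 2, 2: +2·2° lon, +2·1° lat → SW at lon -156°, lat 32°.
Subsquare j=9, s=18: +9·0.0833333° lon, +18·0.0416667° lat → SW at lon -155.25°, lat 32.75°.
Cell spans 0.0833333° lon × 0.0416667° lat. Centre is SW corner plus half of each.
latitude 32.7708, longitude -155.2083.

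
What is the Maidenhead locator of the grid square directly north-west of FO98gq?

FO98fr

Longitude subsquare g = 6; −1 → 5 = f.
Latitude subsquare q = 16; +1 → 17 = r.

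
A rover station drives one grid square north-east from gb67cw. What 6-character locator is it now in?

GB67dx

Longitude subsquare c = 2; +1 → 3 = d.
Latitude subsquare w = 22; +1 → 23 = x.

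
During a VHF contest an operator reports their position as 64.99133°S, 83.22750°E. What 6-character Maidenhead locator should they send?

Add 180° to longitude and 90° to latitude: 263.2275, 25.0087.
Field: 263.2275/20 → 13 → N, 25.0087/10 → 2 → C; chars NC.
Square: 3.2275/2 → 1, 5.0087/1 → 5; chars 15.
Subsquare: 1.2275/0.0833333 → 14 → o, 0.0087/0.0416667 → 0 → a; chars oa.

NC15oa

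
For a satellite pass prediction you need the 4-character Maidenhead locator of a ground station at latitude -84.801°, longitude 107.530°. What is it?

OA35

Offset from 180°W / 90°S: lon 287.53°, lat 5.20°.
Field: 287.53/20 → 14 → O, 5.20/10 → 0 → A; chars OA.
Square: 7.53/2 → 3, 5.20/1 → 5; chars 35.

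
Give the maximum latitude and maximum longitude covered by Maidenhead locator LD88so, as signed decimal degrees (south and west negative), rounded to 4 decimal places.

-51.3750, 57.5833

Field L=11, D=3: +11·20° lon, +3·10° lat → SW at lon 40°, lat -60°.
Square 8, 8: +8·2° lon, +8·1° lat → SW at lon 56°, lat -52°.
Subsquare s=18, o=14: +18·0.0833333° lon, +14·0.0416667° lat → SW at lon 57.5°, lat -51.4167°.
Cell spans 0.0833333° lon × 0.0416667° lat. NE corner is SW corner plus one full cell.
latitude -51.3750, longitude 57.5833.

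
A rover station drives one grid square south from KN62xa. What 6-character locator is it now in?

KN61xx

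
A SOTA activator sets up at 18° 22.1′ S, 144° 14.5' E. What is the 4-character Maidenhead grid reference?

Shift to the Maidenhead origin (180°W, 90°S): lon 324.24, lat 71.63.
Field: 324.24/20 → 16 → Q, 71.63/10 → 7 → H; chars QH.
Square: 4.24/2 → 2, 1.63/1 → 1; chars 21.

QH21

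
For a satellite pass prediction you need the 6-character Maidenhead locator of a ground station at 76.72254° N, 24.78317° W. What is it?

HQ76or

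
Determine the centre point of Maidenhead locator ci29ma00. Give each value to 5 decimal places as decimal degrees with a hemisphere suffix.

Field C=2, I=8: +2·20° lon, +8·10° lat → SW at lon -140°, lat -10°.
Square 2, 9: +2·2° lon, +9·1° lat → SW at lon -136°, lat -1°.
Subsquare m=12, a=0: +12·0.0833333° lon, +0·0.0416667° lat → SW at lon -135°, lat -1°.
Extended square 0, 0: +0·0.00833333° lon, +0·0.00416667° lat → SW at lon -135°, lat -1°.
Cell spans 0.00833333° lon × 0.00416667° lat. Centre is SW corner plus half of each.
latitude 0.99792° S, longitude 134.99583° W.

0.99792° S, 134.99583° W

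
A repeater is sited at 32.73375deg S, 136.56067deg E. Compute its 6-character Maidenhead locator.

PF87gg

Shift to the Maidenhead origin (180°W, 90°S): lon 316.5607, lat 57.2662.
Field (20°×10°, letters A–R): lon ⌊316.5607/20⌋ = 15 → P; lat ⌊57.2662/10⌋ = 5 → F.
Square (2°×1°, digits 0–9): lon ⌊16.5607/2⌋ = 8; lat ⌊7.2662/1⌋ = 7.
Subsquare (5′×2.5′, letters a–x): lon ⌊0.5607/0.0833333⌋ = 6 → g; lat ⌊0.2662/0.0416667⌋ = 6 → g.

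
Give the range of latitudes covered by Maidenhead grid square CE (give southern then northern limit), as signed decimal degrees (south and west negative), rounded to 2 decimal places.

-50.00, -40.00

Field C=2, E=4: +2·20° lon, +4·10° lat → SW at lon -140°, lat -50°.
Cell spans 20° lon × 10° lat.
south -50.00, north -40.00.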